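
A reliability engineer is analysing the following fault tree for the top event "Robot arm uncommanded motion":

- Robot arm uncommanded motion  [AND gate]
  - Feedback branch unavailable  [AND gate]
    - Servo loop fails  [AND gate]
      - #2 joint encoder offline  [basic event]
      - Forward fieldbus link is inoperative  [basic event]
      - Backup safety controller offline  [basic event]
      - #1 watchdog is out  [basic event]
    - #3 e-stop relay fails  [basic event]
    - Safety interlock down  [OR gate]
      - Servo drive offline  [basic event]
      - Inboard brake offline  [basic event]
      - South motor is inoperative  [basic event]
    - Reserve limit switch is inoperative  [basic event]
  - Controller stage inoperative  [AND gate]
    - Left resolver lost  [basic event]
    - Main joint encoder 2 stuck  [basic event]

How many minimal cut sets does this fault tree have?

3

Servo loop fails [AND]: one cut set from each child combined → 1 × 1 × 1 × 1 = 1 cut set(s).
Safety interlock down [OR]: union of children's cut sets → 3 cut set(s).
Feedback branch unavailable [AND]: one cut set from each child combined → 1 × 1 × 3 × 1 = 3 cut set(s).
Controller stage inoperative [AND]: one cut set from each child combined → 1 × 1 = 1 cut set(s).
Robot arm uncommanded motion [AND]: one cut set from each child combined → 3 × 1 = 3 cut set(s).
Minimal cut sets: {#1 watchdog is out, #2 joint encoder offline, #3 e-stop relay fails, Backup safety controller offline, Forward fieldbus link is inoperative, Left resolver lost, Main joint encoder 2 stuck, Reserve limit switch is inoperative, Servo drive offline}; {#1 watchdog is out, #2 joint encoder offline, #3 e-stop relay fails, Backup safety controller offline, Forward fieldbus link is inoperative, Inboard brake offline, Left resolver lost, Main joint encoder 2 stuck, Reserve limit switch is inoperative}; {#1 watchdog is out, #2 joint encoder offline, #3 e-stop relay fails, Backup safety controller offline, Forward fieldbus link is inoperative, Left resolver lost, Main joint encoder 2 stuck, Reserve limit switch is inoperative, South motor is inoperative}.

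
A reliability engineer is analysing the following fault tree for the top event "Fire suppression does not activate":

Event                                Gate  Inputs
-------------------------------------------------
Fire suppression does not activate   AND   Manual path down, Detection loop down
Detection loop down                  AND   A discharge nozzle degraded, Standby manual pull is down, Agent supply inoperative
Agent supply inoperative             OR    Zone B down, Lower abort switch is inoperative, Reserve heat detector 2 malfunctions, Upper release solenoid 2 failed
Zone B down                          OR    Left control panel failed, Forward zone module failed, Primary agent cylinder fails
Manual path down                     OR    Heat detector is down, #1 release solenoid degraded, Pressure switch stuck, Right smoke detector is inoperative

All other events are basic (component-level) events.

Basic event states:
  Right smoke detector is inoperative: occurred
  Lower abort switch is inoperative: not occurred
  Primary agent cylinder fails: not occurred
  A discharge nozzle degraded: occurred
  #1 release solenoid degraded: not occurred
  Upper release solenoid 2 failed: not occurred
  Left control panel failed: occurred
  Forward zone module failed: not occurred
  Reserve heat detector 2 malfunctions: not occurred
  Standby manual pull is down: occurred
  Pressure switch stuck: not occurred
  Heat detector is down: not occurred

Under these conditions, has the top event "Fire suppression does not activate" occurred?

Manual path down [OR]: Heat detector is down=not, #1 release solenoid degraded=not, Pressure switch stuck=not, Right smoke detector is inoperative=occurs → at least one input occurs → occurs.
Zone B down [OR]: Left control panel failed=occurs, Forward zone module failed=not, Primary agent cylinder fails=not → at least one input occurs → occurs.
Agent supply inoperative [OR]: Zone B down=occurs, Lower abort switch is inoperative=not, Reserve heat detector 2 malfunctions=not, Upper release solenoid 2 failed=not → at least one input occurs → occurs.
Detection loop down [AND]: A discharge nozzle degraded=occurs, Standby manual pull is down=occurs, Agent supply inoperative=occurs → all inputs occur → occurs.
Fire suppression does not activate [AND]: Manual path down=occurs, Detection loop down=occurs → all inputs occur → occurs.

Yes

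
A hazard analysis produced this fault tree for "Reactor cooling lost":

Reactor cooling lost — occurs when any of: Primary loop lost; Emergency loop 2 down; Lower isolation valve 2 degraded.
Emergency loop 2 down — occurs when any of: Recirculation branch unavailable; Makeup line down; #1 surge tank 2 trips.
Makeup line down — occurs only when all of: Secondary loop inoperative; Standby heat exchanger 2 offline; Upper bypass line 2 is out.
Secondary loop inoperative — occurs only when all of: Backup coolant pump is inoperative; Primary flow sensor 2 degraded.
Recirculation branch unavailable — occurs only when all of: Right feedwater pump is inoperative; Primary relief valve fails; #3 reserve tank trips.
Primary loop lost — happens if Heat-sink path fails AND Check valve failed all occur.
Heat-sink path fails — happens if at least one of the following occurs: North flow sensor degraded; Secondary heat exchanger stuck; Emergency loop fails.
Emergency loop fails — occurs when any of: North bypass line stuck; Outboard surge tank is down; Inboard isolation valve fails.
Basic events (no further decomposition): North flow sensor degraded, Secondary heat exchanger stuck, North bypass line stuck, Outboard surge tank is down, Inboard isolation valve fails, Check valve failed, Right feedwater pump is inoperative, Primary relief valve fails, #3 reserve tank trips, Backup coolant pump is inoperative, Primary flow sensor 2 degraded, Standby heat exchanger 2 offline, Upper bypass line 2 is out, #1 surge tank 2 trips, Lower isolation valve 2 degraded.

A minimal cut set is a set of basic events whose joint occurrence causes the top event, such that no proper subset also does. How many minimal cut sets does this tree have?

Emergency loop fails [OR]: union of children's cut sets → 3 cut set(s).
Heat-sink path fails [OR]: union of children's cut sets → 5 cut set(s).
Primary loop lost [AND]: one cut set from each child combined → 5 × 1 = 5 cut set(s).
Recirculation branch unavailable [AND]: one cut set from each child combined → 1 × 1 × 1 = 1 cut set(s).
Secondary loop inoperative [AND]: one cut set from each child combined → 1 × 1 = 1 cut set(s).
Makeup line down [AND]: one cut set from each child combined → 1 × 1 × 1 = 1 cut set(s).
Emergency loop 2 down [OR]: union of children's cut sets → 3 cut set(s).
Reactor cooling lost [OR]: union of children's cut sets → 9 cut set(s).
Minimal cut sets: {Check valve failed, North flow sensor degraded}; {Check valve failed, Secondary heat exchanger stuck}; {Check valve failed, North bypass line stuck}; {Check valve failed, Outboard surge tank is down}; {Check valve failed, Inboard isolation valve fails}; {#3 reserve tank trips, Primary relief valve fails, Right feedwater pump is inoperative}; {Backup coolant pump is inoperative, Primary flow sensor 2 degraded, Standby heat exchanger 2 offline, Upper bypass line 2 is out}; {#1 surge tank 2 trips}; {Lower isolation valve 2 degraded}.

9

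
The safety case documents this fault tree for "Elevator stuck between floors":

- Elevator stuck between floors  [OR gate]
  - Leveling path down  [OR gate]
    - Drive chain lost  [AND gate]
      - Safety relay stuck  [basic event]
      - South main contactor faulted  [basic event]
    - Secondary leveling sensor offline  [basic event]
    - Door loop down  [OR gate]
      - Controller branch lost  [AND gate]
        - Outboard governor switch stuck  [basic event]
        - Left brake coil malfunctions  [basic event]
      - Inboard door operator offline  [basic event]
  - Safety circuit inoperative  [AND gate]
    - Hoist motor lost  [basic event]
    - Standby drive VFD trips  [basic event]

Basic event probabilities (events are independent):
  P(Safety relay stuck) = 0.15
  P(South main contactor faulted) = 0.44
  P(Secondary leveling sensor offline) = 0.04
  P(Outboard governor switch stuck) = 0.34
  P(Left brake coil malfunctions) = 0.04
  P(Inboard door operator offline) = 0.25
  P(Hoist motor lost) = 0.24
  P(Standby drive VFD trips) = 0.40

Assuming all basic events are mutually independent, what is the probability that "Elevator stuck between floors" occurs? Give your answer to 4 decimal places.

P(Drive chain lost) [AND] = 0.15 × 0.44 = 0.066000
P(Controller branch lost) [AND] = 0.34 × 0.04 = 0.013600
P(Door loop down) [OR] = 1 − (1−0.013600) × (1−0.25) = 0.260200
P(Leveling path down) [OR] = 1 − (1−0.066000) × (1−0.04) × (1−0.260200) = 0.336666
P(Safety circuit inoperative) [AND] = 0.24 × 0.40 = 0.096000
P(Elevator stuck between floors) [OR] = 1 − (1−0.336666) × (1−0.096000) = 0.400346
Rounded to 4 decimal places: P(Elevator stuck between floors) ≈ 0.4003.

0.4003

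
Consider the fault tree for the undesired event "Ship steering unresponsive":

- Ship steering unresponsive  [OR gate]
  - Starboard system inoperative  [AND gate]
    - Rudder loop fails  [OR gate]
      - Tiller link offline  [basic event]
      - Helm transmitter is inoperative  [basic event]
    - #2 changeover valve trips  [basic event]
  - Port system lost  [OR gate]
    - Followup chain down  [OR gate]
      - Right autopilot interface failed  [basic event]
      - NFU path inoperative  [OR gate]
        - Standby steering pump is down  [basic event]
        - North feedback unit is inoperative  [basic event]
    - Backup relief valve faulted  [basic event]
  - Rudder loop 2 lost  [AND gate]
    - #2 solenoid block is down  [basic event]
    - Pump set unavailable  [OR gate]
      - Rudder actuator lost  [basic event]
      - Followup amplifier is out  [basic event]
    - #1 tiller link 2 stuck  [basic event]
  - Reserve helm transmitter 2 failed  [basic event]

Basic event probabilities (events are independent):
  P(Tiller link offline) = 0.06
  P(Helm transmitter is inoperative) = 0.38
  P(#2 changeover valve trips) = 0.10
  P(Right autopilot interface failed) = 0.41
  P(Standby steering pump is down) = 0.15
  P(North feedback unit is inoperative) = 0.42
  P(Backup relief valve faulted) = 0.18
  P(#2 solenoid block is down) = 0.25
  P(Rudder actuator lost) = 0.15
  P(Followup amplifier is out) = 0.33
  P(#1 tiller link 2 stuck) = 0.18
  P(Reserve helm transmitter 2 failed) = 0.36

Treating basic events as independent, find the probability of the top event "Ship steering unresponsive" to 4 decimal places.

P(Rudder loop fails) [OR] = 1 − (1−0.06) × (1−0.38) = 0.417200
P(Starboard system inoperative) [AND] = 0.417200 × 0.10 = 0.041720
P(NFU path inoperative) [OR] = 1 − (1−0.15) × (1−0.42) = 0.507000
P(Followup chain down) [OR] = 1 − (1−0.41) × (1−0.507000) = 0.709130
P(Port system lost) [OR] = 1 − (1−0.709130) × (1−0.18) = 0.761487
P(Pump set unavailable) [OR] = 1 − (1−0.15) × (1−0.33) = 0.430500
P(Rudder loop 2 lost) [AND] = 0.25 × 0.430500 × 0.18 = 0.019373
P(Ship steering unresponsive) [OR] = 1 − (1−0.041720) × (1−0.761487) × (1−0.019373) × (1−0.36) = 0.856554
Rounded to 4 decimal places: P(Ship steering unresponsive) ≈ 0.8566.

0.8566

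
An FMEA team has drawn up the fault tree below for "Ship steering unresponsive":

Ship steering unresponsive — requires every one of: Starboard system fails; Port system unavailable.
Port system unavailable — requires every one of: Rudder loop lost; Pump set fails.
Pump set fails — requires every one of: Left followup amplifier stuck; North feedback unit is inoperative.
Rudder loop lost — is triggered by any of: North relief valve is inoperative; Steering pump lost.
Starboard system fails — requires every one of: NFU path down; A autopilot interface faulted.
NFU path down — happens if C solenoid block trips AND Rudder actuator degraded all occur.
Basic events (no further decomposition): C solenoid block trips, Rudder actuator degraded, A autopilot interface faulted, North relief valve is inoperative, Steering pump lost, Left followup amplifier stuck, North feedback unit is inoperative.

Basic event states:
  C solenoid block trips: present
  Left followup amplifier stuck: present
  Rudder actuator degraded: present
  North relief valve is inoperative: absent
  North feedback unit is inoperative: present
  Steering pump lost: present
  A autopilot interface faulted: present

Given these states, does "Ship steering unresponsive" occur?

NFU path down [AND]: C solenoid block trips=occurs, Rudder actuator degraded=occurs → all inputs occur → occurs.
Starboard system fails [AND]: NFU path down=occurs, A autopilot interface faulted=occurs → all inputs occur → occurs.
Rudder loop lost [OR]: North relief valve is inoperative=not, Steering pump lost=occurs → at least one input occurs → occurs.
Pump set fails [AND]: Left followup amplifier stuck=occurs, North feedback unit is inoperative=occurs → all inputs occur → occurs.
Port system unavailable [AND]: Rudder loop lost=occurs, Pump set fails=occurs → all inputs occur → occurs.
Ship steering unresponsive [AND]: Starboard system fails=occurs, Port system unavailable=occurs → all inputs occur → occurs.

Yes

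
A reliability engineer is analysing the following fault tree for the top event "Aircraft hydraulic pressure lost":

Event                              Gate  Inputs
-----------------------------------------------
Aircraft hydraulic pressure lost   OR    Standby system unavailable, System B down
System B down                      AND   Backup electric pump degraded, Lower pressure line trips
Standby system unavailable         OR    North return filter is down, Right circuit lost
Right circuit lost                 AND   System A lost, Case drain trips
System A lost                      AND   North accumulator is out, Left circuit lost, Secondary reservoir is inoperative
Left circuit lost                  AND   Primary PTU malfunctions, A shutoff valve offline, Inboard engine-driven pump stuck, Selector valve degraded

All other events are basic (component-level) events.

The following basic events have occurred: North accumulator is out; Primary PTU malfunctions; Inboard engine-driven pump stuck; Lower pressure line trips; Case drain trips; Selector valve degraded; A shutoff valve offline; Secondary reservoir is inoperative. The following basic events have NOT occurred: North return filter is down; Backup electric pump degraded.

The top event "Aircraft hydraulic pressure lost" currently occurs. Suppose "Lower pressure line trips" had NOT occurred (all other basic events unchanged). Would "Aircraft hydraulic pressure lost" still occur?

Counterfactual: set "Lower pressure line trips" to not occurred.
Left circuit lost [AND]: Primary PTU malfunctions=occurs, A shutoff valve offline=occurs, Inboard engine-driven pump stuck=occurs, Selector valve degraded=occurs → all inputs occur → occurs.
System A lost [AND]: North accumulator is out=occurs, Left circuit lost=occurs, Secondary reservoir is inoperative=occurs → all inputs occur → occurs.
Right circuit lost [AND]: System A lost=occurs, Case drain trips=occurs → all inputs occur → occurs.
Standby system unavailable [OR]: North return filter is down=not, Right circuit lost=occurs → at least one input occurs → occurs.
System B down [AND]: Backup electric pump degraded=not, Lower pressure line trips=not → not all inputs occur → does not occur.
Aircraft hydraulic pressure lost [OR]: Standby system unavailable=occurs, System B down=not → at least one input occurs → occurs.

Yes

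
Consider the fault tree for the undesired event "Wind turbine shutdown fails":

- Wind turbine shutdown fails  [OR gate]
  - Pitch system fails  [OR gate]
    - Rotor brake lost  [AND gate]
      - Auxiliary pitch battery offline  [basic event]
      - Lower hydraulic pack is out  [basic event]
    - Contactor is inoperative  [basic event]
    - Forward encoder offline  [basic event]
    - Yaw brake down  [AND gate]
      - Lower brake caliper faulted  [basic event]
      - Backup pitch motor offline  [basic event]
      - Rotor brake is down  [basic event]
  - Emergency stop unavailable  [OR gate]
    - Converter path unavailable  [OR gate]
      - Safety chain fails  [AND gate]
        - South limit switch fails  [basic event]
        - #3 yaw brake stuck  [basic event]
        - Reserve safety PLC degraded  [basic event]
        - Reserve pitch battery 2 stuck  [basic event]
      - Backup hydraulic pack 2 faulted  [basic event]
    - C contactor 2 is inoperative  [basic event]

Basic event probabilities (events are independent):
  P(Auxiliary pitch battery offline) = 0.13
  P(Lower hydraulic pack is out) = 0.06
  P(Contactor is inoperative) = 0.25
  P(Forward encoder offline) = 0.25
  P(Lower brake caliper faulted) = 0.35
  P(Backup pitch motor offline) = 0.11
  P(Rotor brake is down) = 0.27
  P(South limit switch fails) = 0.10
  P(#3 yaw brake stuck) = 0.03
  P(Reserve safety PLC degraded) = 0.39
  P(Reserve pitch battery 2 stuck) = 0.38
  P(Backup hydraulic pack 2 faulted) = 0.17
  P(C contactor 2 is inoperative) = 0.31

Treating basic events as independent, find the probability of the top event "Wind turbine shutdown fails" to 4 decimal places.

P(Rotor brake lost) [AND] = 0.13 × 0.06 = 0.007800
P(Yaw brake down) [AND] = 0.35 × 0.11 × 0.27 = 0.010395
P(Pitch system fails) [OR] = 1 − (1−0.007800) × (1−0.25) × (1−0.25) × (1−0.010395) = 0.447689
P(Safety chain fails) [AND] = 0.10 × 0.03 × 0.39 × 0.38 = 0.000445
P(Converter path unavailable) [OR] = 1 − (1−0.000445) × (1−0.17) = 0.170369
P(Emergency stop unavailable) [OR] = 1 − (1−0.170369) × (1−0.31) = 0.427555
P(Wind turbine shutdown fails) [OR] = 1 − (1−0.447689) × (1−0.427555) = 0.683832
Rounded to 4 decimal places: P(Wind turbine shutdown fails) ≈ 0.6838.

0.6838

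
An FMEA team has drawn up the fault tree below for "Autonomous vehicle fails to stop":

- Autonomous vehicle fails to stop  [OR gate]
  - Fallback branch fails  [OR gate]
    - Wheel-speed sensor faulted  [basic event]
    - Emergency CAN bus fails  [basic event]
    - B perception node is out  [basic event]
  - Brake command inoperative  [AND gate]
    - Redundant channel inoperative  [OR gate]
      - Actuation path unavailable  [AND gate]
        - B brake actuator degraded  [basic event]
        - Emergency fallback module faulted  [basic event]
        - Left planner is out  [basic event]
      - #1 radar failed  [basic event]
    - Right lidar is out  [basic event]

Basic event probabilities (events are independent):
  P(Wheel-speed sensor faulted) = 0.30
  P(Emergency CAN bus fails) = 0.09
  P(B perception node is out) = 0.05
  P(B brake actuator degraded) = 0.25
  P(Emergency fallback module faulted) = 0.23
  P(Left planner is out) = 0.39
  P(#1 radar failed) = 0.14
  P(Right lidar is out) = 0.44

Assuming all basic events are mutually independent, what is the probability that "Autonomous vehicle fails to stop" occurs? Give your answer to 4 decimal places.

P(Fallback branch fails) [OR] = 1 − (1−0.30) × (1−0.09) × (1−0.05) = 0.394850
P(Actuation path unavailable) [AND] = 0.25 × 0.23 × 0.39 = 0.022425
P(Redundant channel inoperative) [OR] = 1 − (1−0.022425) × (1−0.14) = 0.159286
P(Brake command inoperative) [AND] = 0.159286 × 0.44 = 0.070086
P(Autonomous vehicle fails to stop) [OR] = 1 − (1−0.394850) × (1−0.070086) = 0.437263
Rounded to 4 decimal places: P(Autonomous vehicle fails to stop) ≈ 0.4373.

0.4373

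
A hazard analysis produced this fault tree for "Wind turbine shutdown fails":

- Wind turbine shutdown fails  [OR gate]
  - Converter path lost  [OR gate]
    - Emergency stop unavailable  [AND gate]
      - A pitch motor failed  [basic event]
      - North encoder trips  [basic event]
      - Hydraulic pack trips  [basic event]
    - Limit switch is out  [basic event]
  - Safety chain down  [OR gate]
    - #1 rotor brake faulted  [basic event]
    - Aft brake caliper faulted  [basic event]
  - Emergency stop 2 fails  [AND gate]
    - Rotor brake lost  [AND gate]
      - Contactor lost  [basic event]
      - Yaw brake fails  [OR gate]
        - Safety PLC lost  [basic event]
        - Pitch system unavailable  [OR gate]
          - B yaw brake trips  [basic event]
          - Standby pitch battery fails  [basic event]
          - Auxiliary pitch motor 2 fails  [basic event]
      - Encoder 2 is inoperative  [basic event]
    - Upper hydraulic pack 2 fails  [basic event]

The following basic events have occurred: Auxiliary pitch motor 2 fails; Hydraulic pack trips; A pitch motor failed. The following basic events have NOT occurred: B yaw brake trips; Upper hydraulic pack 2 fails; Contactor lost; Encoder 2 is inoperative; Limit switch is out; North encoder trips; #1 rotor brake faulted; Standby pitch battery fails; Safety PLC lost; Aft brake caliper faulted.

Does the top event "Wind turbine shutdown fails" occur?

Emergency stop unavailable [AND]: A pitch motor failed=occurs, North encoder trips=not, Hydraulic pack trips=occurs → not all inputs occur → does not occur.
Converter path lost [OR]: Emergency stop unavailable=not, Limit switch is out=not → no input occurs → does not occur.
Safety chain down [OR]: #1 rotor brake faulted=not, Aft brake caliper faulted=not → no input occurs → does not occur.
Pitch system unavailable [OR]: B yaw brake trips=not, Standby pitch battery fails=not, Auxiliary pitch motor 2 fails=occurs → at least one input occurs → occurs.
Yaw brake fails [OR]: Safety PLC lost=not, Pitch system unavailable=occurs → at least one input occurs → occurs.
Rotor brake lost [AND]: Contactor lost=not, Yaw brake fails=occurs, Encoder 2 is inoperative=not → not all inputs occur → does not occur.
Emergency stop 2 fails [AND]: Rotor brake lost=not, Upper hydraulic pack 2 fails=not → not all inputs occur → does not occur.
Wind turbine shutdown fails [OR]: Converter path lost=not, Safety chain down=not, Emergency stop 2 fails=not → no input occurs → does not occur.

No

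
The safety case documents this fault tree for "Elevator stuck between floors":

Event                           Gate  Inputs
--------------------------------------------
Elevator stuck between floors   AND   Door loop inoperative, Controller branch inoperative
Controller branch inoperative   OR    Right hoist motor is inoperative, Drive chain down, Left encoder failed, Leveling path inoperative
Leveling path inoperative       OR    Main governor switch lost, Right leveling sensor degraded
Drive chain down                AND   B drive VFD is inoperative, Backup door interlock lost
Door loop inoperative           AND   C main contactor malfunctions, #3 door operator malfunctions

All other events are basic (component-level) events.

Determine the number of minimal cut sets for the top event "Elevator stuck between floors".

Door loop inoperative [AND]: one cut set from each child combined → 1 × 1 = 1 cut set(s).
Drive chain down [AND]: one cut set from each child combined → 1 × 1 = 1 cut set(s).
Leveling path inoperative [OR]: union of children's cut sets → 2 cut set(s).
Controller branch inoperative [OR]: union of children's cut sets → 5 cut set(s).
Elevator stuck between floors [AND]: one cut set from each child combined → 1 × 5 = 5 cut set(s).
Minimal cut sets: {#3 door operator malfunctions, C main contactor malfunctions, Right hoist motor is inoperative}; {#3 door operator malfunctions, B drive VFD is inoperative, Backup door interlock lost, C main contactor malfunctions}; {#3 door operator malfunctions, C main contactor malfunctions, Left encoder failed}; {#3 door operator malfunctions, C main contactor malfunctions, Main governor switch lost}; {#3 door operator malfunctions, C main contactor malfunctions, Right leveling sensor degraded}.

5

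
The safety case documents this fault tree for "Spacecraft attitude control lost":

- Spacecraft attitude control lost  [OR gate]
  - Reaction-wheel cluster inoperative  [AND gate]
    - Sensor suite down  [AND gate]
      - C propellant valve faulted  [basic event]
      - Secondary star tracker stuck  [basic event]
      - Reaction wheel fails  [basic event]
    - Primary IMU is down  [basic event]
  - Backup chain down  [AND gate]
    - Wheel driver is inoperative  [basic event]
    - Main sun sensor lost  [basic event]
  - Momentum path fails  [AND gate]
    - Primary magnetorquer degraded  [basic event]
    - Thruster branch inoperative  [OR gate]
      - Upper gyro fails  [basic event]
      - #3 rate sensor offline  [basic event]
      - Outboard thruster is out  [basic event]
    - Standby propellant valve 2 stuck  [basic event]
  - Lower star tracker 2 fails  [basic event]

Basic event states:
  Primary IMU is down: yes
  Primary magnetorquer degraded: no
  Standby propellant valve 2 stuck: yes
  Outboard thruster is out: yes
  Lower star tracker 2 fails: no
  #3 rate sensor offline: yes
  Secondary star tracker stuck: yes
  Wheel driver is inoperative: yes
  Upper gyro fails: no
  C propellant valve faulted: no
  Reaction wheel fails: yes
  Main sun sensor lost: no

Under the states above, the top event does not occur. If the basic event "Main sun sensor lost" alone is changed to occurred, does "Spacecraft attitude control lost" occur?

Yes

Counterfactual: set "Main sun sensor lost" to occurred.
Sensor suite down [AND]: C propellant valve faulted=not, Secondary star tracker stuck=occurs, Reaction wheel fails=occurs → not all inputs occur → does not occur.
Reaction-wheel cluster inoperative [AND]: Sensor suite down=not, Primary IMU is down=occurs → not all inputs occur → does not occur.
Backup chain down [AND]: Wheel driver is inoperative=occurs, Main sun sensor lost=occurs → all inputs occur → occurs.
Thruster branch inoperative [OR]: Upper gyro fails=not, #3 rate sensor offline=occurs, Outboard thruster is out=occurs → at least one input occurs → occurs.
Momentum path fails [AND]: Primary magnetorquer degraded=not, Thruster branch inoperative=occurs, Standby propellant valve 2 stuck=occurs → not all inputs occur → does not occur.
Spacecraft attitude control lost [OR]: Reaction-wheel cluster inoperative=not, Backup chain down=occurs, Momentum path fails=not, Lower star tracker 2 fails=not → at least one input occurs → occurs.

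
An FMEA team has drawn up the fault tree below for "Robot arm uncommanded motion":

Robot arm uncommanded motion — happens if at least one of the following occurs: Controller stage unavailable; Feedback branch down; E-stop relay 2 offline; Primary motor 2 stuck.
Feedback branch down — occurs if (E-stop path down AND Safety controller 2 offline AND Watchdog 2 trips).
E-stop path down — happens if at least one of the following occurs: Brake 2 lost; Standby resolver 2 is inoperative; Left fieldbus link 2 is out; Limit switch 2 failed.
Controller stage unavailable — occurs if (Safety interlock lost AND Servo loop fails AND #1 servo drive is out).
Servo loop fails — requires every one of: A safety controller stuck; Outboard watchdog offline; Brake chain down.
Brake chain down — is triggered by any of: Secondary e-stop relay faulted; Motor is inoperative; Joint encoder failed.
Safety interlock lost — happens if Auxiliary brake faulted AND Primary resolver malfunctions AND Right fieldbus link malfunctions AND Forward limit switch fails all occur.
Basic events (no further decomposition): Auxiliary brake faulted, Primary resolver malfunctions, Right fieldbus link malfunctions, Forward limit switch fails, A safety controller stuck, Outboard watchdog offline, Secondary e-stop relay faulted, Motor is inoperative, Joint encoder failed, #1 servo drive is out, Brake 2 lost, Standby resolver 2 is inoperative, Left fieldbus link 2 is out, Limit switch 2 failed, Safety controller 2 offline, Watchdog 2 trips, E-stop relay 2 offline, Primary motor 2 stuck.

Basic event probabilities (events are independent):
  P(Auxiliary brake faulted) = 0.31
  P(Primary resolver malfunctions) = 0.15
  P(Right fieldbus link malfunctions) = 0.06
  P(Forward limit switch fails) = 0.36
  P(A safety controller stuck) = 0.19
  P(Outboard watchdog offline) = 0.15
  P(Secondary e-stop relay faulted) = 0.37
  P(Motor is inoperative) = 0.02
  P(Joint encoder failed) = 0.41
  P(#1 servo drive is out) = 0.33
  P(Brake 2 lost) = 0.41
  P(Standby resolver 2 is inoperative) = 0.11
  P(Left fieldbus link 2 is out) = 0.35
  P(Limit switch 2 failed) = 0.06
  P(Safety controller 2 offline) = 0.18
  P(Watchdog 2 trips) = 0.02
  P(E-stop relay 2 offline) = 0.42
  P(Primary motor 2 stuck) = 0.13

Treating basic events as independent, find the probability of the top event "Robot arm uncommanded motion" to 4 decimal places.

0.4966

P(Safety interlock lost) [AND] = 0.31 × 0.15 × 0.06 × 0.36 = 0.001004
P(Brake chain down) [OR] = 1 − (1−0.37) × (1−0.02) × (1−0.41) = 0.635734
P(Servo loop fails) [AND] = 0.19 × 0.15 × 0.635734 = 0.018118
P(Controller stage unavailable) [AND] = 0.001004 × 0.018118 × 0.33 = 0.000006
P(E-stop path down) [OR] = 1 − (1−0.41) × (1−0.11) × (1−0.35) × (1−0.06) = 0.679164
P(Feedback branch down) [AND] = 0.679164 × 0.18 × 0.02 = 0.002445
P(Robot arm uncommanded motion) [OR] = 1 − (1−0.000006) × (1−0.002445) × (1−0.42) × (1−0.13) = 0.496637
Rounded to 4 decimal places: P(Robot arm uncommanded motion) ≈ 0.4966.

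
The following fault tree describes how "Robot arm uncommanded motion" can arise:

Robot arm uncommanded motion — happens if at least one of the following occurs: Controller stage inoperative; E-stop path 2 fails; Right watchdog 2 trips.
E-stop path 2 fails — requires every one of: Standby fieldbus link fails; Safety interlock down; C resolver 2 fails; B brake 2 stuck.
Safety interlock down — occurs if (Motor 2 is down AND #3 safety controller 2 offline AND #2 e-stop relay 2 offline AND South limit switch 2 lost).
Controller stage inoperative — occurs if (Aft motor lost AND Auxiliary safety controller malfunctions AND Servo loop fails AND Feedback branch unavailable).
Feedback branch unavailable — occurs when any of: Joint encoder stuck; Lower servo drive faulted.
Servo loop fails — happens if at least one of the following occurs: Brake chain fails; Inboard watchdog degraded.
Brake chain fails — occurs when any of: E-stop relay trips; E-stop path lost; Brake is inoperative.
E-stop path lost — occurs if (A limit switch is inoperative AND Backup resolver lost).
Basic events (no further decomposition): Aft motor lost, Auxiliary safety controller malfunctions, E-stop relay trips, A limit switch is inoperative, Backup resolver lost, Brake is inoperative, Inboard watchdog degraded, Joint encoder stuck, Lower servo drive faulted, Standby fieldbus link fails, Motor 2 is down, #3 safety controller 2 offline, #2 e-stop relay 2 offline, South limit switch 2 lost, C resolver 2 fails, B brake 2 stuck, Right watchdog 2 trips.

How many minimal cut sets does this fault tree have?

E-stop path lost [AND]: one cut set from each child combined → 1 × 1 = 1 cut set(s).
Brake chain fails [OR]: union of children's cut sets → 3 cut set(s).
Servo loop fails [OR]: union of children's cut sets → 4 cut set(s).
Feedback branch unavailable [OR]: union of children's cut sets → 2 cut set(s).
Controller stage inoperative [AND]: one cut set from each child combined → 1 × 1 × 4 × 2 = 8 cut set(s).
Safety interlock down [AND]: one cut set from each child combined → 1 × 1 × 1 × 1 = 1 cut set(s).
E-stop path 2 fails [AND]: one cut set from each child combined → 1 × 1 × 1 × 1 = 1 cut set(s).
Robot arm uncommanded motion [OR]: union of children's cut sets → 10 cut set(s).
Minimal cut sets: {Aft motor lost, Auxiliary safety controller malfunctions, E-stop relay trips, Joint encoder stuck}; {Aft motor lost, Auxiliary safety controller malfunctions, E-stop relay trips, Lower servo drive faulted}; {A limit switch is inoperative, Aft motor lost, Auxiliary safety controller malfunctions, Backup resolver lost, Joint encoder stuck}; {A limit switch is inoperative, Aft motor lost, Auxiliary safety controller malfunctions, Backup resolver lost, Lower servo drive faulted}; {Aft motor lost, Auxiliary safety controller malfunctions, Brake is inoperative, Joint encoder stuck}; {Aft motor lost, Auxiliary safety controller malfunctions, Brake is inoperative, Lower servo drive faulted}; {Aft motor lost, Auxiliary safety controller malfunctions, Inboard watchdog degraded, Joint encoder stuck}; {Aft motor lost, Auxiliary safety controller malfunctions, Inboard watchdog degraded, Lower servo drive faulted}; {#2 e-stop relay 2 offline, #3 safety controller 2 offline, B brake 2 stuck, C resolver 2 fails, Motor 2 is down, South limit switch 2 lost, Standby fieldbus link fails}; {Right watchdog 2 trips}.

10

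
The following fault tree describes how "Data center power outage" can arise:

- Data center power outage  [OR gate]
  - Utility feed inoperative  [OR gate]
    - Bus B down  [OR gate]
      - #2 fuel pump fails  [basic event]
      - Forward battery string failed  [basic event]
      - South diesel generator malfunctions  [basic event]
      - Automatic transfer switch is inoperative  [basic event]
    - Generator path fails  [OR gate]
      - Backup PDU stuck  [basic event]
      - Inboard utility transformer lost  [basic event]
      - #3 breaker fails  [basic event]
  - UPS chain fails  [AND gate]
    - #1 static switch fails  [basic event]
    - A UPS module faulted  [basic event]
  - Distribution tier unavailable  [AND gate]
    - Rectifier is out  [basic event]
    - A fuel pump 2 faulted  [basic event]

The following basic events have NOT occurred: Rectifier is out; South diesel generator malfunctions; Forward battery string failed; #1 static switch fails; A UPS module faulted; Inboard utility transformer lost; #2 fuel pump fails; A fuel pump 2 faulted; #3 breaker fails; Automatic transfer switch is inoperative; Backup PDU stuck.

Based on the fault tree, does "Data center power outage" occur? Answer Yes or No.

No

Bus B down [OR]: #2 fuel pump fails=not, Forward battery string failed=not, South diesel generator malfunctions=not, Automatic transfer switch is inoperative=not → no input occurs → does not occur.
Generator path fails [OR]: Backup PDU stuck=not, Inboard utility transformer lost=not, #3 breaker fails=not → no input occurs → does not occur.
Utility feed inoperative [OR]: Bus B down=not, Generator path fails=not → no input occurs → does not occur.
UPS chain fails [AND]: #1 static switch fails=not, A UPS module faulted=not → not all inputs occur → does not occur.
Distribution tier unavailable [AND]: Rectifier is out=not, A fuel pump 2 faulted=not → not all inputs occur → does not occur.
Data center power outage [OR]: Utility feed inoperative=not, UPS chain fails=not, Distribution tier unavailable=not → no input occurs → does not occur.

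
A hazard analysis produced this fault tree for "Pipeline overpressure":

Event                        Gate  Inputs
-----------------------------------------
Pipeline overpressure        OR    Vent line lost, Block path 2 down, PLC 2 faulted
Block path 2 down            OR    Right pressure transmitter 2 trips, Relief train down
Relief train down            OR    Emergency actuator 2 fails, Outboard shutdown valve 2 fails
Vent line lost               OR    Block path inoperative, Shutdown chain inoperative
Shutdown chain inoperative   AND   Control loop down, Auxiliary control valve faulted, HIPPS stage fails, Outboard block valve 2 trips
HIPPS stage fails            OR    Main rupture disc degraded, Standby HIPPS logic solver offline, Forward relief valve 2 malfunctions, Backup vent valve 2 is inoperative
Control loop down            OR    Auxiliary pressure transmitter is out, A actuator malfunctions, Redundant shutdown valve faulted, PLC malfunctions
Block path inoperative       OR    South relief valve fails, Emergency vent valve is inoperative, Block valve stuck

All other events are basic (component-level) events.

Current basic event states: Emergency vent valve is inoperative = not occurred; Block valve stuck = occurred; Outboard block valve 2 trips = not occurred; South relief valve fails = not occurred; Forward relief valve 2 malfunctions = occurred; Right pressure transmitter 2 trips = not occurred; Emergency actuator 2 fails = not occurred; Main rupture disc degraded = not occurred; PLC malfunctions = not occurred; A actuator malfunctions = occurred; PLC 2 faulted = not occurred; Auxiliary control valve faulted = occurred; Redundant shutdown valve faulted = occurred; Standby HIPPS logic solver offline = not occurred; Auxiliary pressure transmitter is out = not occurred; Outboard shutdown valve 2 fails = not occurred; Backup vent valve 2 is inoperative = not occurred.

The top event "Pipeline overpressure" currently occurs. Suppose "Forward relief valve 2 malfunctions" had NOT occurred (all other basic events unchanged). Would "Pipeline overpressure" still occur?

Counterfactual: set "Forward relief valve 2 malfunctions" to not occurred.
Block path inoperative [OR]: South relief valve fails=not, Emergency vent valve is inoperative=not, Block valve stuck=occurs → at least one input occurs → occurs.
Control loop down [OR]: Auxiliary pressure transmitter is out=not, A actuator malfunctions=occurs, Redundant shutdown valve faulted=occurs, PLC malfunctions=not → at least one input occurs → occurs.
HIPPS stage fails [OR]: Main rupture disc degraded=not, Standby HIPPS logic solver offline=not, Forward relief valve 2 malfunctions=not, Backup vent valve 2 is inoperative=not → no input occurs → does not occur.
Shutdown chain inoperative [AND]: Control loop down=occurs, Auxiliary control valve faulted=occurs, HIPPS stage fails=not, Outboard block valve 2 trips=not → not all inputs occur → does not occur.
Vent line lost [OR]: Block path inoperative=occurs, Shutdown chain inoperative=not → at least one input occurs → occurs.
Relief train down [OR]: Emergency actuator 2 fails=not, Outboard shutdown valve 2 fails=not → no input occurs → does not occur.
Block path 2 down [OR]: Right pressure transmitter 2 trips=not, Relief train down=not → no input occurs → does not occur.
Pipeline overpressure [OR]: Vent line lost=occurs, Block path 2 down=not, PLC 2 faulted=not → at least one input occurs → occurs.

Yes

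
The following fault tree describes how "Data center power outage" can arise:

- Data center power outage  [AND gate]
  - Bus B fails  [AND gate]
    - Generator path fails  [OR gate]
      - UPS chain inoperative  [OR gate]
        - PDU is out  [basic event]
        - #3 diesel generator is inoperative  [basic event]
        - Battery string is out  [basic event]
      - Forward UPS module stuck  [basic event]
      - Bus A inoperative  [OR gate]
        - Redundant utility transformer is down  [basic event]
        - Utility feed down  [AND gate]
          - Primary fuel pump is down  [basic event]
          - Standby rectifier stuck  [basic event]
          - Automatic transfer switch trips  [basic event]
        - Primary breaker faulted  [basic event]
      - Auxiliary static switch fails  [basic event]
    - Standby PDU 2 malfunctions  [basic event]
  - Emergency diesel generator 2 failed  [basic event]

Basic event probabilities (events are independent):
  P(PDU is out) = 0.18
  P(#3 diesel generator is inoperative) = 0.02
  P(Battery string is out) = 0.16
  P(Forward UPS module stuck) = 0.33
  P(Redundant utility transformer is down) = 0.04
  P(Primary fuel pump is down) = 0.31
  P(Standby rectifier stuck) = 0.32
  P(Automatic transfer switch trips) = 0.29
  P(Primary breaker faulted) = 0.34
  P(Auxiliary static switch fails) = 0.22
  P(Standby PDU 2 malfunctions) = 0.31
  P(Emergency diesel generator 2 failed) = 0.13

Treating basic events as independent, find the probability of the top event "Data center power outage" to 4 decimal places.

P(UPS chain inoperative) [OR] = 1 − (1−0.18) × (1−0.02) × (1−0.16) = 0.324976
P(Utility feed down) [AND] = 0.31 × 0.32 × 0.29 = 0.028768
P(Bus A inoperative) [OR] = 1 − (1−0.04) × (1−0.028768) × (1−0.34) = 0.384627
P(Generator path fails) [OR] = 1 − (1−0.324976) × (1−0.33) × (1−0.384627) × (1−0.22) = 0.782916
P(Bus B fails) [AND] = 0.782916 × 0.31 = 0.242704
P(Data center power outage) [AND] = 0.242704 × 0.13 = 0.031552
Rounded to 4 decimal places: P(Data center power outage) ≈ 0.0316.

0.0316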